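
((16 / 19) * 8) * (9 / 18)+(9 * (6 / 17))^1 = 2114 / 323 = 6.54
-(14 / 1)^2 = -196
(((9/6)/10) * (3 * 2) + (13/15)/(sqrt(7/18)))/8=9/80 + 13 * sqrt(14)/280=0.29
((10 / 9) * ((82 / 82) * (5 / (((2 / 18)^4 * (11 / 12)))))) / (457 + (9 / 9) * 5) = 72900 / 847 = 86.07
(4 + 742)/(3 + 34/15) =11190/79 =141.65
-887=-887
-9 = -9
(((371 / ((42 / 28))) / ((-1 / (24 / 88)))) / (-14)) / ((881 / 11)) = 53 / 881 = 0.06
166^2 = 27556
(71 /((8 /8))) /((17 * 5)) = 71 /85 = 0.84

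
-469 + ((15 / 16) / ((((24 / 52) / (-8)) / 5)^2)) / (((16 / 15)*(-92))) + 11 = -779801 / 1472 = -529.76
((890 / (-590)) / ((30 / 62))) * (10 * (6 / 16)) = -2759 / 236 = -11.69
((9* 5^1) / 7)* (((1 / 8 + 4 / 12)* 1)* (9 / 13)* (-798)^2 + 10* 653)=244053585 / 182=1340953.76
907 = 907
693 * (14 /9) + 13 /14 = 15105 /14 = 1078.93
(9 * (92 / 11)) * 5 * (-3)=-12420 / 11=-1129.09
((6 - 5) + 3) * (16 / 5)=64 / 5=12.80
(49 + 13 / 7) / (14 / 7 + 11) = 356 / 91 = 3.91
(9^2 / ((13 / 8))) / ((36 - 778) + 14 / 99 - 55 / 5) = -64152 / 968929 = -0.07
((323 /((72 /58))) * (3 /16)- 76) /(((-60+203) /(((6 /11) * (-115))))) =54625 /4576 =11.94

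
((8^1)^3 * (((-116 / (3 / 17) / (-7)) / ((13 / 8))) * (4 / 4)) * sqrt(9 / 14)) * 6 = 24231936 * sqrt(14) / 637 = 142335.33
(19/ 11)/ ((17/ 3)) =57/ 187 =0.30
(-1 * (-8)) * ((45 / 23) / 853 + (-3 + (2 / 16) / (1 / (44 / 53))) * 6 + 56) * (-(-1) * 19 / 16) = 381543541 / 1039807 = 366.94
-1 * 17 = -17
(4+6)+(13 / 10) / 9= 913 / 90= 10.14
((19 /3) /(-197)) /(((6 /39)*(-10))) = 247 /11820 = 0.02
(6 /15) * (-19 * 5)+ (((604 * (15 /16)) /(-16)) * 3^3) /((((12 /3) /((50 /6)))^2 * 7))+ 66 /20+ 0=-22478023 /35840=-627.18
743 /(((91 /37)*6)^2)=1017167 /298116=3.41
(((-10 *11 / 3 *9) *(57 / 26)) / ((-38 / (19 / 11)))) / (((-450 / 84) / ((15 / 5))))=-1197 / 65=-18.42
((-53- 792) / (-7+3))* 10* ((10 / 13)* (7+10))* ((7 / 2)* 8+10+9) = 1298375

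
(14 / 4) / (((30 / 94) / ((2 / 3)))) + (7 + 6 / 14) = 4643 / 315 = 14.74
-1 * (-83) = 83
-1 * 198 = -198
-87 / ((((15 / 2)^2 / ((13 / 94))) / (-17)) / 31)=397358 / 3525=112.73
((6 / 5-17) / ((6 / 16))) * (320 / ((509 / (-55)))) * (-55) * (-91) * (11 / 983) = 81595.08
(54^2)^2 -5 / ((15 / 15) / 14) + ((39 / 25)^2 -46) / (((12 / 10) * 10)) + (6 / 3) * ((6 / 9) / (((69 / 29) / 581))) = 4400461866199 / 517500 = 8503307.95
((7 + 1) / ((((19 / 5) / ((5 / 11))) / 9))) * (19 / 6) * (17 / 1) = 5100 / 11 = 463.64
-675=-675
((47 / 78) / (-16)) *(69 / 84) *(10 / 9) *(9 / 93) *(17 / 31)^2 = -1562045 / 1561525056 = -0.00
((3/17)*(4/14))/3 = 2/119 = 0.02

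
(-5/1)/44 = -0.11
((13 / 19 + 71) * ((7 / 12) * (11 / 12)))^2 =305515441 / 207936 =1469.28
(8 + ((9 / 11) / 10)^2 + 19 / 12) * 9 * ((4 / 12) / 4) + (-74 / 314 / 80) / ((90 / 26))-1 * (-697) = 48159104933 / 68389200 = 704.19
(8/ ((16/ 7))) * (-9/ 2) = -63/ 4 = -15.75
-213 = -213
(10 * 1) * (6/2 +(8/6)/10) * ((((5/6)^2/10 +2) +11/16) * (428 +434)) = 8042029/108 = 74463.23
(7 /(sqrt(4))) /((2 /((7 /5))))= 49 /20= 2.45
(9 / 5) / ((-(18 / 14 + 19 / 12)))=-756 / 1205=-0.63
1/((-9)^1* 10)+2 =179/90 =1.99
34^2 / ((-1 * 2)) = -578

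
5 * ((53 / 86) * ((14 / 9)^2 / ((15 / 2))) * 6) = 20776 / 3483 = 5.96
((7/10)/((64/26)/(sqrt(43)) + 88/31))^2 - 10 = -47461956724875871/4776811345670400 - 1516953817379 *sqrt(43)/597101418208800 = -9.95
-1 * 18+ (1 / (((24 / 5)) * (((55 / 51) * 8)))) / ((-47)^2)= -27992431 / 1555136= -18.00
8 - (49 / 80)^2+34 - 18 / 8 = 251999 / 6400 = 39.37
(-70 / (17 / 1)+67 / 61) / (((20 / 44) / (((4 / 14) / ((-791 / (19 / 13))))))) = 1308758 / 373221485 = 0.00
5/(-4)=-5/4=-1.25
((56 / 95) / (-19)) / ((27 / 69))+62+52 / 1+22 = 2208032 / 16245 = 135.92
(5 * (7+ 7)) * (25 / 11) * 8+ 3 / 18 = 84011 / 66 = 1272.89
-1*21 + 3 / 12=-83 / 4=-20.75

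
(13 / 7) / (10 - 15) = -13 / 35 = -0.37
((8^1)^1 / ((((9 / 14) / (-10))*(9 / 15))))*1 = -5600 / 27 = -207.41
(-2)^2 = 4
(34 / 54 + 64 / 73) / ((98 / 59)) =175171 / 193158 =0.91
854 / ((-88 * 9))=-427 / 396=-1.08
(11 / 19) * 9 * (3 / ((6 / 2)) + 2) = 297 / 19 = 15.63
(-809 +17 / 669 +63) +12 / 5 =-2487257 / 3345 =-743.57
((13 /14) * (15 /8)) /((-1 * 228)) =-65 /8512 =-0.01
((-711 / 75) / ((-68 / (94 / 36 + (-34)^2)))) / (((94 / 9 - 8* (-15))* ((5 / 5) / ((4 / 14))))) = 988527 / 2794120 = 0.35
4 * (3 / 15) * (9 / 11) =36 / 55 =0.65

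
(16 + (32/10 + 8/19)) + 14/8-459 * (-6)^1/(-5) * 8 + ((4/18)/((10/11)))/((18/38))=-134955307/30780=-4384.51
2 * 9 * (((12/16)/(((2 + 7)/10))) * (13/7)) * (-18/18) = -195/7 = -27.86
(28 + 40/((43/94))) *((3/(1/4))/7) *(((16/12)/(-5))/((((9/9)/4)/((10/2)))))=-317696/301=-1055.47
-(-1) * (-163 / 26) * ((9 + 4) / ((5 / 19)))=-3097 / 10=-309.70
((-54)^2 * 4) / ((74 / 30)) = 174960 / 37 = 4728.65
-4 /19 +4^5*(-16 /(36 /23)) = -1789988 /171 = -10467.77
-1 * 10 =-10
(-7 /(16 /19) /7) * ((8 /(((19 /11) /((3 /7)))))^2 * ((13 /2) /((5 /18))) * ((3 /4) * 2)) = -764478 /4655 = -164.23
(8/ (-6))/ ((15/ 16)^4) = -262144/ 151875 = -1.73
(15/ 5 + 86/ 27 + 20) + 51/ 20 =15517/ 540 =28.74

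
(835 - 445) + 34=424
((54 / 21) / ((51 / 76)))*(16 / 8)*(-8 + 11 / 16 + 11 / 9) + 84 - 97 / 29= 351796 / 10353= 33.98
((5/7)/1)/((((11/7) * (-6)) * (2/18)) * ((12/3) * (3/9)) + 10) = 45/542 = 0.08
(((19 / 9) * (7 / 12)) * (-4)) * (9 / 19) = -7 / 3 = -2.33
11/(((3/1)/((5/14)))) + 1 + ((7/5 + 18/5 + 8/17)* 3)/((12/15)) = 32593/1428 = 22.82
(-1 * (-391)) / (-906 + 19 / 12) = -4692 / 10853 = -0.43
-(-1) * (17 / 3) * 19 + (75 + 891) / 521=171181 / 1563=109.52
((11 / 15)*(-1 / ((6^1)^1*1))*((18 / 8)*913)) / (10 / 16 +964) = -10043 / 38585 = -0.26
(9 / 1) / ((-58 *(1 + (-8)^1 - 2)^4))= -1 / 42282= -0.00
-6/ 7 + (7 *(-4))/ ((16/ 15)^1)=-27.11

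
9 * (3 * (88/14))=1188/7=169.71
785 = 785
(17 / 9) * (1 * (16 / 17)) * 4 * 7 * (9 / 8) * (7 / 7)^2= 56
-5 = -5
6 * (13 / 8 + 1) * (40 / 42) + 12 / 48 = 61 / 4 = 15.25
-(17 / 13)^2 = -289 / 169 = -1.71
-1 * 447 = -447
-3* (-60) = 180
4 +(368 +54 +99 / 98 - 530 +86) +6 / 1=-1077 / 98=-10.99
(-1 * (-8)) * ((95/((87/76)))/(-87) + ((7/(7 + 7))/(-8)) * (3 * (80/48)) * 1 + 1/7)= -952451/105966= -8.99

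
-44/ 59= -0.75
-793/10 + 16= -633/10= -63.30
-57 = -57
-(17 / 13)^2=-289 / 169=-1.71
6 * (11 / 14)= 33 / 7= 4.71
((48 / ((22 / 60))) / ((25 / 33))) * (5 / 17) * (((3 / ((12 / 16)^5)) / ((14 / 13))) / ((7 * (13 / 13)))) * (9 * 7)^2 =5750784 / 17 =338281.41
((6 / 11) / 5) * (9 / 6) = 9 / 55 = 0.16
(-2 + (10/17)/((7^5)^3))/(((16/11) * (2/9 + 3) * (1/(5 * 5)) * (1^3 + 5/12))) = -299630475796259025/39789313014832283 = -7.53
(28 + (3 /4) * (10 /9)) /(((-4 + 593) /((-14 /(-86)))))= 1211 /151962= 0.01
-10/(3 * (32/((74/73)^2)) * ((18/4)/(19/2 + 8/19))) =-2580565/10935108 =-0.24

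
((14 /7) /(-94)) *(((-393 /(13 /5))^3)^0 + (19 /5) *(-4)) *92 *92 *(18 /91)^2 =194705856 /1946035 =100.05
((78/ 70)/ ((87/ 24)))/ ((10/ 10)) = 312/ 1015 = 0.31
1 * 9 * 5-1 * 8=37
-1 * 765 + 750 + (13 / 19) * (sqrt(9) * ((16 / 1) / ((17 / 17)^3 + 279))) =-9897 / 665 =-14.88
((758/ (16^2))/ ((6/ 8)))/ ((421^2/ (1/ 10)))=379/ 170151360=0.00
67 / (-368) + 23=8397 / 368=22.82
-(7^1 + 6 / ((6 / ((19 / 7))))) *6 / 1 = -408 / 7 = -58.29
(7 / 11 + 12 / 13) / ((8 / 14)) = 1561 / 572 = 2.73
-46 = -46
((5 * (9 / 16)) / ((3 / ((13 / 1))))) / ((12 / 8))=8.12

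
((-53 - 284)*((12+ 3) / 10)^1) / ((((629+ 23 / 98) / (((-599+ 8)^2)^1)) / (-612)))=3529818417636 / 20555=171725537.22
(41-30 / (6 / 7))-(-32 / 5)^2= -874 / 25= -34.96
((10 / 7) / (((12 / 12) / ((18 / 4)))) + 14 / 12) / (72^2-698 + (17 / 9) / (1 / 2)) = 957 / 565712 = 0.00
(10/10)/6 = 1/6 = 0.17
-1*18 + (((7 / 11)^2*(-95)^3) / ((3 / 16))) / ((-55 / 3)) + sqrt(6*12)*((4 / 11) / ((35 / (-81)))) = 100978.92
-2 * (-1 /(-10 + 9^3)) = 2 /719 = 0.00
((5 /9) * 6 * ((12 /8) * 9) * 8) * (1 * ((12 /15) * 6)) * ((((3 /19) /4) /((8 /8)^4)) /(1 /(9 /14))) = 5832 /133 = 43.85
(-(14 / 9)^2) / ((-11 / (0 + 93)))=20.46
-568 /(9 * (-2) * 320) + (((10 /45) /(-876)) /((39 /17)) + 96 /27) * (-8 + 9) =22470691 /6149520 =3.65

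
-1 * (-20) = 20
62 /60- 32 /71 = 1241 /2130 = 0.58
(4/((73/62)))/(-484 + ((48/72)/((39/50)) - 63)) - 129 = -601765899/4664627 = -129.01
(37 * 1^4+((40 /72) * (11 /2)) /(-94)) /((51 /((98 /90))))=3064901 /3883140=0.79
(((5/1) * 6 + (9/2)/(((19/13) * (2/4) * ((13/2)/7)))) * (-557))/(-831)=129224/5263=24.55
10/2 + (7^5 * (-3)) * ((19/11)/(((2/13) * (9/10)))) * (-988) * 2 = 41015130685/33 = 1242882748.03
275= 275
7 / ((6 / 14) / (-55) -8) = -2695 / 3083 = -0.87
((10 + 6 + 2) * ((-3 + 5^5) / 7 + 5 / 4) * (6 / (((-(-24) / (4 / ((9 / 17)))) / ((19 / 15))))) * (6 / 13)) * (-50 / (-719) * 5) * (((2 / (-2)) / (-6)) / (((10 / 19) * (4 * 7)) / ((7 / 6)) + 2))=274477325 / 7795398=35.21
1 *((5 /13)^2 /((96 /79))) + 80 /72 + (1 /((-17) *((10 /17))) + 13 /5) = 181685 /48672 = 3.73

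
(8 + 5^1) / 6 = 13 / 6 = 2.17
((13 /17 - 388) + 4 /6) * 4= -78860 /51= -1546.27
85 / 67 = 1.27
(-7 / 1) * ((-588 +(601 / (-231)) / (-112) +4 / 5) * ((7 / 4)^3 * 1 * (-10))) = -3721902163 / 16896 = -220283.04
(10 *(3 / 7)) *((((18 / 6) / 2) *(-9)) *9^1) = -3645 / 7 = -520.71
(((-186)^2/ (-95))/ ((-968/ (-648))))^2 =7852750780176/ 132135025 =59429.74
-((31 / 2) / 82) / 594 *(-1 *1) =31 / 97416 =0.00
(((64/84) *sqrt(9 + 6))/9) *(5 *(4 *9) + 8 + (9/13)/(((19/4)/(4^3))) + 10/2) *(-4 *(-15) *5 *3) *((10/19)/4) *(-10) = -1999000000 *sqrt(15)/98553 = -78557.67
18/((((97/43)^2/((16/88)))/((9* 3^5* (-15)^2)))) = 316471.47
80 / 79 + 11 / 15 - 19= -20446 / 1185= -17.25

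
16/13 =1.23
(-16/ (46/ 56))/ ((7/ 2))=-128/ 23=-5.57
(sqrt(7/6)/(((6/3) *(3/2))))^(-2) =54/7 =7.71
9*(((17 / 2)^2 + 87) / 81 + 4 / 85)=55441 / 3060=18.12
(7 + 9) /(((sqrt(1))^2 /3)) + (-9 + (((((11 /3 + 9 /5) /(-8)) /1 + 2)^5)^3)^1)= 47471633906009592909032289199 /470184984576000000000000000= 100.96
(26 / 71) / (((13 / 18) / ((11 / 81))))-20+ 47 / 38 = -453935 / 24282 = -18.69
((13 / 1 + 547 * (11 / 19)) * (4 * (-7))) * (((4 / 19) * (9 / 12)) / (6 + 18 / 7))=-306936 / 1805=-170.05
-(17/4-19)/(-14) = -59/56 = -1.05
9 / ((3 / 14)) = 42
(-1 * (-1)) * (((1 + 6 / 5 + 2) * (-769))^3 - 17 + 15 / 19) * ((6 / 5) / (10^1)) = -240055554604593 / 59375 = -4043040919.66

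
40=40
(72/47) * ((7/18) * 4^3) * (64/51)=47.85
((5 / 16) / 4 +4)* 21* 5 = 27405 / 64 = 428.20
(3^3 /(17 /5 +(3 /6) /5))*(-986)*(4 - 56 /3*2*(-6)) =-12139632 /7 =-1734233.14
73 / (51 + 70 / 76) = 2774 / 1973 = 1.41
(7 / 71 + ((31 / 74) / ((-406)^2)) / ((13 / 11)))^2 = 1232166234590127225 / 126756715070529054784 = 0.01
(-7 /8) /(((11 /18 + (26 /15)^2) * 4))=-1575 /26032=-0.06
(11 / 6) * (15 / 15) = 11 / 6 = 1.83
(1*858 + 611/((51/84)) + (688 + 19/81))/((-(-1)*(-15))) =-3514913/20655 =-170.17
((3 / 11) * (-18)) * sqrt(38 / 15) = -18 * sqrt(570) / 55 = -7.81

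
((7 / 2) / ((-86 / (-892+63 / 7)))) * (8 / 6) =6181 / 129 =47.91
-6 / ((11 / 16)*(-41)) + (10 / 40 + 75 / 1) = 136135 / 1804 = 75.46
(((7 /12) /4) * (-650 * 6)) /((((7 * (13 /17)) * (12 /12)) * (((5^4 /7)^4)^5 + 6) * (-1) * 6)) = 33911713176485100425 /1985233470127266419691380860967910848569439152508965503144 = 0.00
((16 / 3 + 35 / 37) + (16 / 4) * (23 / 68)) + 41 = 91769 / 1887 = 48.63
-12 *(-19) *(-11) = -2508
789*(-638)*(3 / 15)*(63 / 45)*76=-10711968.96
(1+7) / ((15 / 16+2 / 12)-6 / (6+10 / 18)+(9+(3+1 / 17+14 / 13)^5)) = 11943857257328256 / 1820161737442244891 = 0.01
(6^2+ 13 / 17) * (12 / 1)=7500 / 17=441.18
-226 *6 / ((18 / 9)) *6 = -4068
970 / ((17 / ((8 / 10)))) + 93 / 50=40381 / 850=47.51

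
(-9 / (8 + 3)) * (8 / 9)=-8 / 11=-0.73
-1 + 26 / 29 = -3 / 29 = -0.10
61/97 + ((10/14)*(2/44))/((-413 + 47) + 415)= 460791/731962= 0.63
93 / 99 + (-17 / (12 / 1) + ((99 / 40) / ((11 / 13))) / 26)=-321 / 880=-0.36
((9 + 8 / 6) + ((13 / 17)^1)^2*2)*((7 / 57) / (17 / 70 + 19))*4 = 19547080 / 66567393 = 0.29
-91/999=-0.09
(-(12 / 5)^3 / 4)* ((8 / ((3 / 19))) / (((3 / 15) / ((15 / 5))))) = -65664 / 25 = -2626.56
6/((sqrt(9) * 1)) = 2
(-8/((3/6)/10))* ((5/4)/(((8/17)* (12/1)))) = -425/12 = -35.42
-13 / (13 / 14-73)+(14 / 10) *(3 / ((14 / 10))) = 3209 / 1009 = 3.18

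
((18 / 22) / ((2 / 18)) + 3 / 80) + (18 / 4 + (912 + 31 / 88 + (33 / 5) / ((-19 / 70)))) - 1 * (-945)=30847357 / 16720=1844.94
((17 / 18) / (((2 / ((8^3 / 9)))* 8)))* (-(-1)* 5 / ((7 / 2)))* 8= 21760 / 567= 38.38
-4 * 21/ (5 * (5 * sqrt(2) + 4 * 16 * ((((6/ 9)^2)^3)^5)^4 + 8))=-1085026662047514146531536199709969578959671642169244565007805569698883632013544674065351925603903561077495621078924624/ 113023610629949390269147778460329548557148098561690316268139111627820699604436881078117892817355679405972435468852835 + 135628332755939268315639443133561200417499668185138277910817008014652615479125351023184188743960395959452752573257642 * sqrt(2)/ 22604722125989878053829555692065909711429619712338063253627822325564139920887376215623578563471135881194487093770567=-1.11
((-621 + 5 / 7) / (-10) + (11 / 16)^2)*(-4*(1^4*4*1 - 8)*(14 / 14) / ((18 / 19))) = 10640209 / 10080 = 1055.58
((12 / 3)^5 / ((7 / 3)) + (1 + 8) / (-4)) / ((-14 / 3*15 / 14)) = -2445 / 28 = -87.32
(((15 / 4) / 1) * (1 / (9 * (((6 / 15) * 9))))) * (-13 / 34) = -325 / 7344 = -0.04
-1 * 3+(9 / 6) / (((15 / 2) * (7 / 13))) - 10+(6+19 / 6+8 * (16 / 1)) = 26153 / 210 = 124.54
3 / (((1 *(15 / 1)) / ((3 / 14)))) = 3 / 70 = 0.04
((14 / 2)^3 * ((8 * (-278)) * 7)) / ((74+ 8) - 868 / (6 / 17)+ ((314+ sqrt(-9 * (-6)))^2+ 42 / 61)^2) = -0.00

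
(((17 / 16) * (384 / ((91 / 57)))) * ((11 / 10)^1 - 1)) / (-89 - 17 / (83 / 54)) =-965124 / 3778775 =-0.26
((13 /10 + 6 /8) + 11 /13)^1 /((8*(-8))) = -753 /16640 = -0.05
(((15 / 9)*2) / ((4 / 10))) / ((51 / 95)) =2375 / 153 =15.52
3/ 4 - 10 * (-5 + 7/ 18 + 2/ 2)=1327/ 36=36.86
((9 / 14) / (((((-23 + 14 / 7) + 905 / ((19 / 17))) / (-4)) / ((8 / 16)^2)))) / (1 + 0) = -171 / 209804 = -0.00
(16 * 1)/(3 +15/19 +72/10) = 380/261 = 1.46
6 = 6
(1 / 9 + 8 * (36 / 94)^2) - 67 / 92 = 1017377 / 1829052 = 0.56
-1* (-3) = 3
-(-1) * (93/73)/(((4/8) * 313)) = 186/22849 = 0.01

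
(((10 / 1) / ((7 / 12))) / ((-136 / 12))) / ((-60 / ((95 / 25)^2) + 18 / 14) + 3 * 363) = -0.00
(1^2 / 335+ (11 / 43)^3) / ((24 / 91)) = 5976334 / 79904535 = 0.07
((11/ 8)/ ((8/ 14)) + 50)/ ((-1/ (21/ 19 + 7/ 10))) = -94.61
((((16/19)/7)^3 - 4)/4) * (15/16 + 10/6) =-97983875/37642192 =-2.60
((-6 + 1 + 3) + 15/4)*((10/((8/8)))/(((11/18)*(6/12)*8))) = 315/44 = 7.16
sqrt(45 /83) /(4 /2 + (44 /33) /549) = 4941 * sqrt(415) /273734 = 0.37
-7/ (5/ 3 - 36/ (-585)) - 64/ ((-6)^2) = -17677/ 3033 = -5.83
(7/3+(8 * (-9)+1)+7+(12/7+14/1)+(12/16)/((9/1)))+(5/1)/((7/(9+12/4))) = -3133/84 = -37.30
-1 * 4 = -4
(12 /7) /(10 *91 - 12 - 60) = 6 /2933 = 0.00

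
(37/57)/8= 37/456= 0.08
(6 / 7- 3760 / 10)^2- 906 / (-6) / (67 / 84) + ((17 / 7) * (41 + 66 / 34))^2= 498349508 / 3283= 151796.99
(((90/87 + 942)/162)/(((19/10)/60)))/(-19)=-911600/94221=-9.68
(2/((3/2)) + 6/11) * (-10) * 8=-4960/33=-150.30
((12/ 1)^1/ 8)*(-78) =-117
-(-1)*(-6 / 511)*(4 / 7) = -24 / 3577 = -0.01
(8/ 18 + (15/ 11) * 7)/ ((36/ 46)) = 22747/ 1782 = 12.76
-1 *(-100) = 100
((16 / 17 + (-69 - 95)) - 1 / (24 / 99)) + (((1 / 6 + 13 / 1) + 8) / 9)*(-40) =-959339 / 3672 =-261.26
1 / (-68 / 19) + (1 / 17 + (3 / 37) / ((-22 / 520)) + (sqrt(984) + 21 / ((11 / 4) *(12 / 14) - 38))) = -37650099 / 13810324 + 2 *sqrt(246) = 28.64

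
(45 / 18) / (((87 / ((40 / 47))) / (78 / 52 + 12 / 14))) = 550 / 9541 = 0.06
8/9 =0.89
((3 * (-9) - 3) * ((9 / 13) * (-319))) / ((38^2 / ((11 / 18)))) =52635 / 18772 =2.80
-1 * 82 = -82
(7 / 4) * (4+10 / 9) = 161 / 18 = 8.94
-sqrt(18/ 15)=-sqrt(30)/ 5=-1.10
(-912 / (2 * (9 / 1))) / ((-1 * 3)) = 16.89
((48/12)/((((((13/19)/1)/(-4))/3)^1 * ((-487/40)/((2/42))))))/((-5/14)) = -4864/6331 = -0.77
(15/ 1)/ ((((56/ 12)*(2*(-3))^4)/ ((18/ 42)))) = 5/ 4704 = 0.00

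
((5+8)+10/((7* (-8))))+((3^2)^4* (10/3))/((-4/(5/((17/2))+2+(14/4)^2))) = -77221699/952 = -81115.23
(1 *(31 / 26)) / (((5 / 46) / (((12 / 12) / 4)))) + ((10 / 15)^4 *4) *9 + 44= 126017 / 2340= 53.85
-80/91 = -0.88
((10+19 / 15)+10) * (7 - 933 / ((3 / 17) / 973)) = -547004612 / 5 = -109400922.40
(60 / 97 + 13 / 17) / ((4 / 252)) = 143703 / 1649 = 87.15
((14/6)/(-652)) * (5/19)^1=-35/37164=-0.00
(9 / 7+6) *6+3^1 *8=474 / 7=67.71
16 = 16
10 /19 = 0.53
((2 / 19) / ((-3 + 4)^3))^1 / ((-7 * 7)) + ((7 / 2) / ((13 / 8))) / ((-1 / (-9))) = 234586 / 12103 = 19.38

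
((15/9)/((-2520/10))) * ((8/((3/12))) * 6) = -80/63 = -1.27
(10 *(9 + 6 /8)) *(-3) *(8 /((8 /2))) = -585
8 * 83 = 664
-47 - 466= -513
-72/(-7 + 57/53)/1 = 1908/157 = 12.15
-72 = -72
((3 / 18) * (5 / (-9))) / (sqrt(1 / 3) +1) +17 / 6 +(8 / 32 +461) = 5 * sqrt(3) / 108 +8351 / 18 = 464.02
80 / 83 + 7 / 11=1461 / 913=1.60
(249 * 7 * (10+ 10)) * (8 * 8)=2231040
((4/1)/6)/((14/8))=8/21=0.38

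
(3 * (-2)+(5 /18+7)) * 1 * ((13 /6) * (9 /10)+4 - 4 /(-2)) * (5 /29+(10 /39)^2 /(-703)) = 1.75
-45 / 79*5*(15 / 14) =-3375 / 1106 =-3.05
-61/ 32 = -1.91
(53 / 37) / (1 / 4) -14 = -306 / 37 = -8.27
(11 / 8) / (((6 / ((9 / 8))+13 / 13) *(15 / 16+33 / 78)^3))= 37120512 / 430638553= 0.09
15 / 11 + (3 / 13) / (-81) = 5254 / 3861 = 1.36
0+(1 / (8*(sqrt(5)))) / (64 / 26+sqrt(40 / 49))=-1183*sqrt(2) / 173664+637*sqrt(5) / 54270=0.02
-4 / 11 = -0.36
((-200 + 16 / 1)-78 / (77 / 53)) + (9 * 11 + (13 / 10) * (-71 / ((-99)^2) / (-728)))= -761199049 / 5488560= -138.69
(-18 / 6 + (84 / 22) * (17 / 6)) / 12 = 43 / 66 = 0.65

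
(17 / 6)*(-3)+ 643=1269 / 2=634.50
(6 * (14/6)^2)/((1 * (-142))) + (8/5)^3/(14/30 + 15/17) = 642557/228975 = 2.81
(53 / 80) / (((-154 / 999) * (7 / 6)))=-158841 / 43120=-3.68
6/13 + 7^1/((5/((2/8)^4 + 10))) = 240731/16640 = 14.47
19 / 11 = 1.73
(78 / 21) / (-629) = -0.01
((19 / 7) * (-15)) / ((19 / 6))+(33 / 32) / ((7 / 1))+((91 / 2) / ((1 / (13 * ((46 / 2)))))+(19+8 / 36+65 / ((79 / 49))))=2174165239 / 159264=13651.33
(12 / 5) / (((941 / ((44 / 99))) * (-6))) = -8 / 42345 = -0.00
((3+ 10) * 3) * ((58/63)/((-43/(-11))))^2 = 5291572/2446227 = 2.16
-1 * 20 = -20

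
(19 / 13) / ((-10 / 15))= -57 / 26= -2.19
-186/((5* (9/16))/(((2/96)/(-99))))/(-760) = -31/1692900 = -0.00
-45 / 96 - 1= -1.47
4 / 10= 2 / 5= 0.40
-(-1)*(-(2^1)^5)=-32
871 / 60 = 14.52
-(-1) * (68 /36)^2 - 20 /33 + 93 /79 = 291344 /70389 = 4.14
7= 7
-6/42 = -1/7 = -0.14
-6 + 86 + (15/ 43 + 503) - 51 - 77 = 19580/ 43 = 455.35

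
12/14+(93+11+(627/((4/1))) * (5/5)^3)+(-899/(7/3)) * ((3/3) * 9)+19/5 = -448303/140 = -3202.16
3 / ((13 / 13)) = 3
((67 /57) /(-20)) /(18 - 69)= 67 /58140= 0.00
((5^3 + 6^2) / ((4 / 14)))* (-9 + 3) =-3381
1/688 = 0.00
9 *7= 63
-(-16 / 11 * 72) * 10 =11520 / 11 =1047.27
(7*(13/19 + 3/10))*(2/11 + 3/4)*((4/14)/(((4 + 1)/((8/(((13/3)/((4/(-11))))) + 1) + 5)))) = 265557/135850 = 1.95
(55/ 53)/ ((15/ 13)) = 143/ 159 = 0.90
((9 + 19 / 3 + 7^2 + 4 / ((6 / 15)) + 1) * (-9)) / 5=-678 / 5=-135.60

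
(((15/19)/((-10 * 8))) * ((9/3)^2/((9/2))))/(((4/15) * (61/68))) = -765/9272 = -0.08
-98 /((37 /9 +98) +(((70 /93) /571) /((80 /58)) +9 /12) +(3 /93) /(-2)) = -31224564 /32768567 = -0.95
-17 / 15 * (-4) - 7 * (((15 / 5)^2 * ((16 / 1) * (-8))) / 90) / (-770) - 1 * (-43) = 47.42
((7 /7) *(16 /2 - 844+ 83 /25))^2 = 433347489 /625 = 693355.98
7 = 7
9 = 9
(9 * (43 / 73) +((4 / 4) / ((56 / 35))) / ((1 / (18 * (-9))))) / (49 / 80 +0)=-560340 / 3577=-156.65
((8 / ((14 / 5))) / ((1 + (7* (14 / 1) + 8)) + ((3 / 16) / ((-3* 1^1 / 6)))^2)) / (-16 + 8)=-160 / 47999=-0.00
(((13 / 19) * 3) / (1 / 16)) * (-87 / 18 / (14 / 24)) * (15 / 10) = -54288 / 133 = -408.18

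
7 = 7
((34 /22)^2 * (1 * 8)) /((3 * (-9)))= -2312 /3267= -0.71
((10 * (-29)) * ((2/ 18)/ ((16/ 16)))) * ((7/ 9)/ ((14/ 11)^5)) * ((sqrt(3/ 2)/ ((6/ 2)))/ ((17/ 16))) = -23352395 * sqrt(6)/ 19837062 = -2.88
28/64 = 7/16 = 0.44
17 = 17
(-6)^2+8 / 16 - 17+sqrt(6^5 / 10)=39 / 2+36 * sqrt(15) / 5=47.39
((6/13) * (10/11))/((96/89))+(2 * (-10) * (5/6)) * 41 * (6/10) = -468595/1144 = -409.61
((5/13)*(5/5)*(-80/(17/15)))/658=-3000/72709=-0.04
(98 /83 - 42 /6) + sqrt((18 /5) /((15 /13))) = -483 /83 + sqrt(78) /5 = -4.05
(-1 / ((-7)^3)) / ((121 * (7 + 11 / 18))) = 18 / 5685911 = 0.00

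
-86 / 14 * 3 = -129 / 7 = -18.43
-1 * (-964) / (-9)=-964 / 9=-107.11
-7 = -7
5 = 5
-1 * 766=-766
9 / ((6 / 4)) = 6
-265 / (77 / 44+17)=-212 / 15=-14.13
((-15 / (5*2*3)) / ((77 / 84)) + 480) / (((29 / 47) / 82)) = 20325996 / 319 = 63717.86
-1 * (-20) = 20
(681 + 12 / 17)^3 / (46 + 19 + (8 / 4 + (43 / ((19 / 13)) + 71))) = 29572734859911 / 15628253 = 1892261.08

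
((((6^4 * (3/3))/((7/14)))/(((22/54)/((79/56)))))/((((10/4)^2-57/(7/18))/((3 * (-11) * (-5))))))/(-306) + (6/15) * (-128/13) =132637592/4341545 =30.55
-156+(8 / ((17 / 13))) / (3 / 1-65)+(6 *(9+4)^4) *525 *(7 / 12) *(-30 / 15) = -55314884989 / 527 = -104961831.10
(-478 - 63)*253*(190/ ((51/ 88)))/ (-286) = 104023480/ 663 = 156898.16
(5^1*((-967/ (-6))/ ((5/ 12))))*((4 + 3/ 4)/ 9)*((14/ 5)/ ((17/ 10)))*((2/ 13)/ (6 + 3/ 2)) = 1028888/ 29835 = 34.49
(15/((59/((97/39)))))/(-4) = -485/3068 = -0.16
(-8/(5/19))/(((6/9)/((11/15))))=-836/25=-33.44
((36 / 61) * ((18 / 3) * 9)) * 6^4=2519424 / 61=41302.03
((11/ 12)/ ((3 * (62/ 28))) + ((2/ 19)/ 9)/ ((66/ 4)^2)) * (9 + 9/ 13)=11155921/ 8338473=1.34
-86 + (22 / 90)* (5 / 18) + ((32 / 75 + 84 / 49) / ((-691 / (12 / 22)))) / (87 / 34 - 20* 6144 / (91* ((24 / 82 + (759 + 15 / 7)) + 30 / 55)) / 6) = -22282731715063093279 / 259304013606433950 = -85.93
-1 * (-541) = 541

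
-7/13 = -0.54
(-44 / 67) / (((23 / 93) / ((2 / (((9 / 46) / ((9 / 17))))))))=-16368 / 1139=-14.37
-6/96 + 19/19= 0.94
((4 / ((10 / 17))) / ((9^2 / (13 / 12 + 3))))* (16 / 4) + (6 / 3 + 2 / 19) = 80254 / 23085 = 3.48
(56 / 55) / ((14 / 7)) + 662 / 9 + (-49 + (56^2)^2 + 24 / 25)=24340442011 / 2475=9834522.02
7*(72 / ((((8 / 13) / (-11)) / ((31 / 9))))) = -31031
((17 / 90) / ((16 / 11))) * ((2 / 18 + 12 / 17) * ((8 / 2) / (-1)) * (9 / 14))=-275 / 1008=-0.27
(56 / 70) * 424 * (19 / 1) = 32224 / 5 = 6444.80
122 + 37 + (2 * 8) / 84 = 3343 / 21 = 159.19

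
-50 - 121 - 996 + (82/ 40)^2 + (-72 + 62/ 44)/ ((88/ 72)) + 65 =-1155.55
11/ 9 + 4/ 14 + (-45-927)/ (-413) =14353/ 3717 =3.86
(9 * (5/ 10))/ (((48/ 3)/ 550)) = 2475/ 16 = 154.69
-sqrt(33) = -5.74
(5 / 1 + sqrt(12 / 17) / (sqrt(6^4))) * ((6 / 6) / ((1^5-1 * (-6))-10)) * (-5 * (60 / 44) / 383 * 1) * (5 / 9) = 125 * sqrt(51) / 11602602 + 625 / 37917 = 0.02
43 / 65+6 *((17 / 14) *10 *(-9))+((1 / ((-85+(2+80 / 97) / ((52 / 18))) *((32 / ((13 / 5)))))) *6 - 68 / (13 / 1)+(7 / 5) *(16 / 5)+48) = -334872787163 / 550950400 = -607.81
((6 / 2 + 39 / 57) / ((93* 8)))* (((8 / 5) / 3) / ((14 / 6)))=2 / 1767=0.00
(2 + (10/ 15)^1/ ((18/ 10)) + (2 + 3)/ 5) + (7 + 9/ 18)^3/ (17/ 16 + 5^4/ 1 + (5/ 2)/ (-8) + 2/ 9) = 984299/ 243378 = 4.04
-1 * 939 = -939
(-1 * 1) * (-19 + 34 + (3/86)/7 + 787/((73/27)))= -13451307/43946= -306.09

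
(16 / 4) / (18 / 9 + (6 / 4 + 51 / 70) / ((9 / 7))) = 15 / 14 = 1.07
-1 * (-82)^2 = -6724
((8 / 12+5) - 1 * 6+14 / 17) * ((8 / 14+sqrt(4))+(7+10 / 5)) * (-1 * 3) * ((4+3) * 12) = -1429.41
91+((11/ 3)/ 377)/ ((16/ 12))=137239/ 1508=91.01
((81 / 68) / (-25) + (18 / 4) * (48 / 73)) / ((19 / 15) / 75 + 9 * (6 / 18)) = 16257915 / 16847816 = 0.96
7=7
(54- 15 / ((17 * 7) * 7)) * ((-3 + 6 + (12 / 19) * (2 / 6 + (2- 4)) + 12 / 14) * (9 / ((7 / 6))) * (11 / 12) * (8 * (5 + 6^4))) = 8641223312436 / 775523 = 11142446.21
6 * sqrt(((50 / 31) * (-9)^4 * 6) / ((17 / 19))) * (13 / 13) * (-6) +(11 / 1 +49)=60- 29160 * sqrt(30039) / 527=-9530.02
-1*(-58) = 58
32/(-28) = -8/7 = -1.14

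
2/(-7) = -2/7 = -0.29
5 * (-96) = -480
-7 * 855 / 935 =-1197 / 187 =-6.40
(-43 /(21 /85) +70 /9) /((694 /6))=-10475 /7287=-1.44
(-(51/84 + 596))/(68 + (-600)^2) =-16705/10081904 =-0.00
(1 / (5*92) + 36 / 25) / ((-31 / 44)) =-1177 / 575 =-2.05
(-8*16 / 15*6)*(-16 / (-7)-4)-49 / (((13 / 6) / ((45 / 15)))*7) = 35526 / 455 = 78.08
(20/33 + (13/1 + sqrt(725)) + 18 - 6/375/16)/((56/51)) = 255 * sqrt(29)/56 + 17730439/616000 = 53.30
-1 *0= 0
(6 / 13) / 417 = 2 / 1807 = 0.00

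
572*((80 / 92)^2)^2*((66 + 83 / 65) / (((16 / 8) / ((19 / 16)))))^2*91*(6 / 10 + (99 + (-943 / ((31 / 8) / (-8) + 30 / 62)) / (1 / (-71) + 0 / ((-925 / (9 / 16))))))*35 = -220782666567812237.85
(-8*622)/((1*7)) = -4976/7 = -710.86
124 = 124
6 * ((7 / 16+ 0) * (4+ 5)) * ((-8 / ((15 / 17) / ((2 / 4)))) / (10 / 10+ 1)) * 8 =-428.40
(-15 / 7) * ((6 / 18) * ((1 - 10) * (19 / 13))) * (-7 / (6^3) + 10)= 204535 / 2184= 93.65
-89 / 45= -1.98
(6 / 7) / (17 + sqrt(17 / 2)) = 4 / 77 - 2 *sqrt(34) / 1309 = 0.04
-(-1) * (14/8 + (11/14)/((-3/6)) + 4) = 4.18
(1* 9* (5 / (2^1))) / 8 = 45 / 16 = 2.81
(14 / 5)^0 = 1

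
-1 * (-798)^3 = 508169592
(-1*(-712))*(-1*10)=-7120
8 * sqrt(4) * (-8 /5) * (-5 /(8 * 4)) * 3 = 12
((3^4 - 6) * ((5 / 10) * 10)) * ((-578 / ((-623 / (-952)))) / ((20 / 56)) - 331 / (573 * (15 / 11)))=-47302604425 / 50997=-927556.61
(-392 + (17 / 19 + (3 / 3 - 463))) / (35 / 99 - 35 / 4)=6418764 / 63175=101.60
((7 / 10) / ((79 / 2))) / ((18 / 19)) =133 / 7110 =0.02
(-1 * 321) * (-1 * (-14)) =-4494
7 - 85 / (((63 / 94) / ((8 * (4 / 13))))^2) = -764390113 / 670761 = -1139.59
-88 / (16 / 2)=-11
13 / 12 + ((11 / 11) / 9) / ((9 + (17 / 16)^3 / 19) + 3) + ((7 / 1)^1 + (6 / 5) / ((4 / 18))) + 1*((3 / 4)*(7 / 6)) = 4855775329 / 337968360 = 14.37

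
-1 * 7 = -7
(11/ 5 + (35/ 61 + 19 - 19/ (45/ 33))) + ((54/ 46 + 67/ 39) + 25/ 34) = 35556763/ 3100630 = 11.47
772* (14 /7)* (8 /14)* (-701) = -4329376 /7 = -618482.29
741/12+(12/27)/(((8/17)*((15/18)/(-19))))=2413/60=40.22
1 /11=0.09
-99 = -99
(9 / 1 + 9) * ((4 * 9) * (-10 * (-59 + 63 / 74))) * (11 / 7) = 153358920 / 259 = 592119.38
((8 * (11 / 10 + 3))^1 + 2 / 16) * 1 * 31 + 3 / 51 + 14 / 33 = 22914787 / 22440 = 1021.16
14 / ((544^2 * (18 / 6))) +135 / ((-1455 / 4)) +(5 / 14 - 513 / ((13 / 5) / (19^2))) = -279095920997795 / 3918340608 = -71228.09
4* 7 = 28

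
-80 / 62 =-40 / 31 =-1.29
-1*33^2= -1089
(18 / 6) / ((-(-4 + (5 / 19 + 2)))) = 19 / 11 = 1.73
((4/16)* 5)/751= 0.00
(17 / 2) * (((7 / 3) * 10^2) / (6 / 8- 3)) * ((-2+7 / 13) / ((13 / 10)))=4522000 / 4563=991.01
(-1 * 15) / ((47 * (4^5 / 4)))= -15 / 12032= -0.00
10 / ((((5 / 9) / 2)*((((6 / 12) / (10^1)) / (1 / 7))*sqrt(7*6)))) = 120*sqrt(42) / 49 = 15.87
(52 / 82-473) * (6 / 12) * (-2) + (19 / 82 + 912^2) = 68241761 / 82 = 832216.60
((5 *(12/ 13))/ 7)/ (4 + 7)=60/ 1001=0.06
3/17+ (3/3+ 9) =173/17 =10.18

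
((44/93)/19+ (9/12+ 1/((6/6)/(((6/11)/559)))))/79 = 33720481/3433429428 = 0.01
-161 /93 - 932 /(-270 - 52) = 17417 /14973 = 1.16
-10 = -10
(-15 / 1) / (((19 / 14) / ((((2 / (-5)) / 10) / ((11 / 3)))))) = 126 / 1045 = 0.12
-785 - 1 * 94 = -879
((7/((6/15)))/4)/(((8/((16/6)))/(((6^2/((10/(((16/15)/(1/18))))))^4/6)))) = 5547795.83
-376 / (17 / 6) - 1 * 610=-12626 / 17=-742.71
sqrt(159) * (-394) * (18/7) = -7092 * sqrt(159)/7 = -12775.25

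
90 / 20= 9 / 2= 4.50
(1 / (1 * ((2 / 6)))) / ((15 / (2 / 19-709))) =-13469 / 95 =-141.78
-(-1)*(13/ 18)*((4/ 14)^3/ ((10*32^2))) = 13/ 7902720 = 0.00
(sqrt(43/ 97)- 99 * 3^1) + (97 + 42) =-158 + sqrt(4171)/ 97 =-157.33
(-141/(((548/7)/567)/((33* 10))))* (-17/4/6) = 523253115/2192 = 238710.36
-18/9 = -2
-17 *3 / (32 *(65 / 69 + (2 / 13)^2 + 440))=-594711 / 164547232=-0.00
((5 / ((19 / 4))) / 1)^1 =20 / 19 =1.05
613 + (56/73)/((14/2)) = 44757/73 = 613.11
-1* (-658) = 658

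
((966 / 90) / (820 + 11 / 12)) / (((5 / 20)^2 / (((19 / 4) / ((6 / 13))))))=318136 / 147765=2.15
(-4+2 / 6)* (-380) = 4180 / 3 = 1393.33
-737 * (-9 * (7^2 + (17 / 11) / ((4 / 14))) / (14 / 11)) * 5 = 5671215 / 4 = 1417803.75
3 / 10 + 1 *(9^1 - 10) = -7 / 10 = -0.70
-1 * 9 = -9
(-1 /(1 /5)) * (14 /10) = -7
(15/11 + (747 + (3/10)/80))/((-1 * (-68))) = 6585633/598400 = 11.01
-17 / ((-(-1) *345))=-17 / 345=-0.05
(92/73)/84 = 0.02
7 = 7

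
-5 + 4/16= -4.75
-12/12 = -1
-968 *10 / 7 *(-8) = 11062.86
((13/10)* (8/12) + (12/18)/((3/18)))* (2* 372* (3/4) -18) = 2628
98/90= 49/45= 1.09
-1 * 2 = -2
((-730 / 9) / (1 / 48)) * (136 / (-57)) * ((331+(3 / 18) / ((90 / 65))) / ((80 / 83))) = 14733961132 / 4617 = 3191241.31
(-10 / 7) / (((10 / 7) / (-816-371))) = 1187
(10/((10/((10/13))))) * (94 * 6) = 5640/13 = 433.85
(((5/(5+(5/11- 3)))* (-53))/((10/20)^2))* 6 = -23320/9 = -2591.11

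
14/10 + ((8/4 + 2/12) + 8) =347/30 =11.57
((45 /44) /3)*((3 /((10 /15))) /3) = 45 /88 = 0.51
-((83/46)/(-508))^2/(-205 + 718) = -6889/280130536512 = -0.00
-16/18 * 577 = -4616/9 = -512.89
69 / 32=2.16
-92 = -92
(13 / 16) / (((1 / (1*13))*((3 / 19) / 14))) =936.54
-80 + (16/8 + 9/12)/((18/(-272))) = -1094/9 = -121.56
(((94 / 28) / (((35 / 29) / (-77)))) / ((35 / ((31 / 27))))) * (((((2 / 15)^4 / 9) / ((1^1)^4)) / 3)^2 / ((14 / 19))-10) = 30393161649999276997 / 432569100673828125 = 70.26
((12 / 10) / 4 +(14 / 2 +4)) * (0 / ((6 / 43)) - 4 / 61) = -226 / 305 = -0.74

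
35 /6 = 5.83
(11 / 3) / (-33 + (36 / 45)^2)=-275 / 2427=-0.11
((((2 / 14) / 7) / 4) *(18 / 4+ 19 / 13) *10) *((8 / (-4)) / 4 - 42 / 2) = -33325 / 5096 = -6.54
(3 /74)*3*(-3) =-0.36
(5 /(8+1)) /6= 5 /54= 0.09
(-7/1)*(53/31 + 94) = -20769/31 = -669.97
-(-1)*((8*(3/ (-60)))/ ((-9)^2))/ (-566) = 1/ 114615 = 0.00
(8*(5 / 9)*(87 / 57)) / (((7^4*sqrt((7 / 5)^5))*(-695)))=-0.00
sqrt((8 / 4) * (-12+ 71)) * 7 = 7 * sqrt(118) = 76.04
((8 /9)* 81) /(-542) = -36 /271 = -0.13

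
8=8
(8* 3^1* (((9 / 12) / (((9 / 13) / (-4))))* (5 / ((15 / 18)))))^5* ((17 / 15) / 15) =-178701978304512 / 25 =-7148079132180.48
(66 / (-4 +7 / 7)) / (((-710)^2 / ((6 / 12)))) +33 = 16635289 / 504100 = 33.00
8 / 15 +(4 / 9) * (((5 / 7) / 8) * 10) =293 / 315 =0.93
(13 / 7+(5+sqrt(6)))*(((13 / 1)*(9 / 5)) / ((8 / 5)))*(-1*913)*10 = -6409260 / 7 - 534105*sqrt(6) / 4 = -1242679.75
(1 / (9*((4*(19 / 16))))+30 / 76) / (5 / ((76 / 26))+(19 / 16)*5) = 1144 / 20925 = 0.05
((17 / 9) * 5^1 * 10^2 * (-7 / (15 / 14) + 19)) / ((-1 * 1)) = -317900 / 27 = -11774.07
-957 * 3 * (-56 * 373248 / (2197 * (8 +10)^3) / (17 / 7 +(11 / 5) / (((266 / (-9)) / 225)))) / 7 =-391007232 / 8368373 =-46.72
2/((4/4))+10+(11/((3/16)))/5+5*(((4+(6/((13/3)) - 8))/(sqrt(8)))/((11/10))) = 19.53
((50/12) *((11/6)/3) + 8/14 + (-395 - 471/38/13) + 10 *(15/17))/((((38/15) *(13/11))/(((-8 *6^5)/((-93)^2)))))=207627515040/225062201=922.53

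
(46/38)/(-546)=-23/10374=-0.00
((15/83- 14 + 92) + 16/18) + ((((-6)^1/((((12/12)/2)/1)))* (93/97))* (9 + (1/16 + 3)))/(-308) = 7098727469/89269488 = 79.52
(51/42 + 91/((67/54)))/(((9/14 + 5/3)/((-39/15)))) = -545493/6499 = -83.93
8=8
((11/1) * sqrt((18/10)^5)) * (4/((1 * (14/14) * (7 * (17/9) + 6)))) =96228 * sqrt(5)/21625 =9.95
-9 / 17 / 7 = -9 / 119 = -0.08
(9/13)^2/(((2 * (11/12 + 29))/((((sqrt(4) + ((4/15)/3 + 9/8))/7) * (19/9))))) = 5073/653380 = 0.01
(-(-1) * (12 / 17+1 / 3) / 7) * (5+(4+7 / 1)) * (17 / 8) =106 / 21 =5.05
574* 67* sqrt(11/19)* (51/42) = 46699* sqrt(209)/19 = 35532.61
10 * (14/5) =28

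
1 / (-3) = -1 / 3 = -0.33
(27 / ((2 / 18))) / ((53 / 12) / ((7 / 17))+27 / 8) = 40824 / 2369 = 17.23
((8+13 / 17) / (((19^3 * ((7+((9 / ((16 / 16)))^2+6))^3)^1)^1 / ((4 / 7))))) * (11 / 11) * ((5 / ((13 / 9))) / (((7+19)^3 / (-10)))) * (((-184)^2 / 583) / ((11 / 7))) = -0.00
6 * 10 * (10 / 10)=60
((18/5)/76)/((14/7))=9/380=0.02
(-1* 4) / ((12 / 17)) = -17 / 3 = -5.67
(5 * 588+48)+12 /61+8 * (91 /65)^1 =914816 /305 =2999.40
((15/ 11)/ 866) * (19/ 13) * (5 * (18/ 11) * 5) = 64125/ 681109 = 0.09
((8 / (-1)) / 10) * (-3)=12 / 5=2.40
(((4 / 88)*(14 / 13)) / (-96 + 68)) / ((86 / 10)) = -0.00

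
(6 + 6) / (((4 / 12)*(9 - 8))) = 36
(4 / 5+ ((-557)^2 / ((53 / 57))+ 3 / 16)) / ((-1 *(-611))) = 1414739627 / 2590640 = 546.10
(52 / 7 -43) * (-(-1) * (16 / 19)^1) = -3984 / 133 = -29.95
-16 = -16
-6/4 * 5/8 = -15/16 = -0.94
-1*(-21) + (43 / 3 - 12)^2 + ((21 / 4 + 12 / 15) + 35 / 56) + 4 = 13363 / 360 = 37.12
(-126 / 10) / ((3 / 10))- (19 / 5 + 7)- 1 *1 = -269 / 5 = -53.80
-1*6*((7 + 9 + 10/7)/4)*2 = -366/7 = -52.29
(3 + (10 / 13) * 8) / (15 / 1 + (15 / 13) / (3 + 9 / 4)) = 0.60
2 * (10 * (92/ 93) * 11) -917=-65041/ 93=-699.37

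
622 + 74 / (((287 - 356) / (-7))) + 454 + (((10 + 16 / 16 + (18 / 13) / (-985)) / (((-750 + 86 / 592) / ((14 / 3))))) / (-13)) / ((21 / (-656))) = 8285677308109078 / 7648250905035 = 1083.34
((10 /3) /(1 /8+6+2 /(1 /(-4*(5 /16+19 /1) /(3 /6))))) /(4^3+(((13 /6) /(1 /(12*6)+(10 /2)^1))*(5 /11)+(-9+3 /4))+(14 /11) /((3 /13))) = -1270720 /7096402441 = -0.00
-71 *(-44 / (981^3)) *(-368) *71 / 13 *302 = -2.01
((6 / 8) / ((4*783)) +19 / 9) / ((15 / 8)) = 2939 / 2610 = 1.13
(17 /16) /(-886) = -17 /14176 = -0.00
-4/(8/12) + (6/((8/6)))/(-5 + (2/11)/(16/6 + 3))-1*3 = -18405/1858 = -9.91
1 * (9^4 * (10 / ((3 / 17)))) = 371790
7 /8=0.88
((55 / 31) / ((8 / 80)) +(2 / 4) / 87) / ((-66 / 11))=-95731 / 32364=-2.96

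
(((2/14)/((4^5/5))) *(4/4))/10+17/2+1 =9.50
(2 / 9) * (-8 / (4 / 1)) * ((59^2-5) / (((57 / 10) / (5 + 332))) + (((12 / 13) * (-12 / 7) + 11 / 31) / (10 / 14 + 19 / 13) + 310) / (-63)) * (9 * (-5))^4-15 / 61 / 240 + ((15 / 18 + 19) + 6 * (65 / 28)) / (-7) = -348150563654581776749 / 929555088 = -374534622153.11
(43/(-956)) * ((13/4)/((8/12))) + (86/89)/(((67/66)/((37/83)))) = 776175843/3785216992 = 0.21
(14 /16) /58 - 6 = -2777 /464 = -5.98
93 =93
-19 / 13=-1.46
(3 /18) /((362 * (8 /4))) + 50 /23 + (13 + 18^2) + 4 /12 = 11306957 /33304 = 339.51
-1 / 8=-0.12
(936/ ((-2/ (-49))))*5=114660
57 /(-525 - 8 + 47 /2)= -114 /1019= -0.11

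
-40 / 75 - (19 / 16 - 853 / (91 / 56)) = 1632391 / 3120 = 523.20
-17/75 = -0.23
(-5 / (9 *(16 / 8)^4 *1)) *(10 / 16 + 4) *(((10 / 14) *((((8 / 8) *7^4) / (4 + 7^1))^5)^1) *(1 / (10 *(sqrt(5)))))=-421759121858806291 *sqrt(5) / 371061504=-2541578839.20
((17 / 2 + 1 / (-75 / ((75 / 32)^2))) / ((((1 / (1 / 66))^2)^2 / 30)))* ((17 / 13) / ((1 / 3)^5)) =6601185 / 1559207936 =0.00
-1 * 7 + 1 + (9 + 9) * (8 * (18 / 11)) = 2526 / 11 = 229.64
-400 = -400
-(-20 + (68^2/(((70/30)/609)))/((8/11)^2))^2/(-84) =83299007595241/1344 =61978428270.27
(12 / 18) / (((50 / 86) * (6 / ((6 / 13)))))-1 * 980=-955414 / 975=-979.91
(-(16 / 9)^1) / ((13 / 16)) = -2.19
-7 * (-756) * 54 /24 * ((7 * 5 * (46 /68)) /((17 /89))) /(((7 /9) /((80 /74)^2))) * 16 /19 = 14039210304000 /7517179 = 1867616.87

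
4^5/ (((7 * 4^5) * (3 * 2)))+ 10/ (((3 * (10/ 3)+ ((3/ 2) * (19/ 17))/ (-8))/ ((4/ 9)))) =160309/ 335538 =0.48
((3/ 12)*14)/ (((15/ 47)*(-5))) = -329/ 150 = -2.19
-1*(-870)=870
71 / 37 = 1.92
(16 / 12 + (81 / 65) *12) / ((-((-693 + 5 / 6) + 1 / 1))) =6352 / 269555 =0.02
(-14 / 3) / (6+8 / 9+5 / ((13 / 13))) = -42 / 107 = -0.39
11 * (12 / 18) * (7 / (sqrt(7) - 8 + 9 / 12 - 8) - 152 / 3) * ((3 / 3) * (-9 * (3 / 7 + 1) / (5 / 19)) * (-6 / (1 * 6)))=-154295504 / 8421 - 13376 * sqrt(7) / 1203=-18352.12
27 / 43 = 0.63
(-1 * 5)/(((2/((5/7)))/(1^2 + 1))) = -3.57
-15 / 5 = -3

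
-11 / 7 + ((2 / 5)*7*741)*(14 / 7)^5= 2323721 / 35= 66392.03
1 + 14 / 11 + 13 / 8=343 / 88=3.90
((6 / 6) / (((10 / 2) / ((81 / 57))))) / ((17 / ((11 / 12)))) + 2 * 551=7119019 / 6460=1102.02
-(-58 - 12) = 70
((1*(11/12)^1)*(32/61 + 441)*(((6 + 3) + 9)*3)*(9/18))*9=23997303/244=98349.60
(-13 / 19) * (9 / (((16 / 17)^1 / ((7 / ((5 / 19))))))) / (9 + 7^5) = -13923 / 1345280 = -0.01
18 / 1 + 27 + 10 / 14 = 320 / 7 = 45.71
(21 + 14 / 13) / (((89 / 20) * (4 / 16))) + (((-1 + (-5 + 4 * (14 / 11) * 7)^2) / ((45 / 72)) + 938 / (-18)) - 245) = 7703929502 / 6299865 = 1222.87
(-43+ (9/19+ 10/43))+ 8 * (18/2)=24270/817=29.71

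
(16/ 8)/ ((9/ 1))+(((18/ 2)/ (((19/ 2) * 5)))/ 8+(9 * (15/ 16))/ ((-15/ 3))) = -19721/ 13680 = -1.44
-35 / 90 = -7 / 18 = -0.39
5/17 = 0.29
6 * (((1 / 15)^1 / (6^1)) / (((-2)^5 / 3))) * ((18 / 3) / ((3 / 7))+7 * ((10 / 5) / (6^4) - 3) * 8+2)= 2461 / 2592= 0.95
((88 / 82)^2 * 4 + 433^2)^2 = 99336385631623009 / 2825761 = 35153852584.00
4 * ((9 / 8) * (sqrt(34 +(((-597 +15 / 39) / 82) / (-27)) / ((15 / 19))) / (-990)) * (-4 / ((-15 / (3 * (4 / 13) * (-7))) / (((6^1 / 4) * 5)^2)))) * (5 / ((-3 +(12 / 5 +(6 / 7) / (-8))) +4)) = 1960 * sqrt(4938972545) / 35136959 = 3.92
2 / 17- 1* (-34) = 580 / 17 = 34.12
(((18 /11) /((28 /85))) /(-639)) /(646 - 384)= -85 /2864708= -0.00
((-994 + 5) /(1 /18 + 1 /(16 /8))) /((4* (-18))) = 989 /40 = 24.72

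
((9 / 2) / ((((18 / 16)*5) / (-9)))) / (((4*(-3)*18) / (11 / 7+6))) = 53 / 210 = 0.25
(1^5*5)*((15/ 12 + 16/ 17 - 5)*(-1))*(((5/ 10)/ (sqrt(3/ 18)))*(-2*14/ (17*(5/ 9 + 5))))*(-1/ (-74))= -12033*sqrt(6)/ 427720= -0.07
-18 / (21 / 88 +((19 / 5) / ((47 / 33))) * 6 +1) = -1.04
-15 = -15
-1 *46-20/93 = -4298/93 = -46.22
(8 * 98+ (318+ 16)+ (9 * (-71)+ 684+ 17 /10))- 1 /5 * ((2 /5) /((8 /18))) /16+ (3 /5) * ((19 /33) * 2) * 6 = 10285741 /8800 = 1168.83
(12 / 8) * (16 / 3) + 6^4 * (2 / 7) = 2648 / 7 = 378.29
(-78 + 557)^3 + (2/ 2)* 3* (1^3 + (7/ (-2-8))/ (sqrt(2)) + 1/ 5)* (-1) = 21* sqrt(2)/ 20 + 549511177/ 5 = 109902236.88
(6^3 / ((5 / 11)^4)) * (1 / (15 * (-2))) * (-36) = 18974736 / 3125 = 6071.92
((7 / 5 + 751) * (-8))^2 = 905769216 / 25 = 36230768.64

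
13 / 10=1.30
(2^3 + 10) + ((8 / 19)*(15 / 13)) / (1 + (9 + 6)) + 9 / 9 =9401 / 494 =19.03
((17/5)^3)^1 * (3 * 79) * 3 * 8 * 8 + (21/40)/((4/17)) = 7153965789/4000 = 1788491.45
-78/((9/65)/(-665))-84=1123598/3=374532.67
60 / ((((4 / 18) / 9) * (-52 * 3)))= -405 / 26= -15.58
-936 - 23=-959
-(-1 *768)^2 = -589824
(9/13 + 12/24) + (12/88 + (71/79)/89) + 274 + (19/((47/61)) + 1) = 14223782393/47255351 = 301.00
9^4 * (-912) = -5983632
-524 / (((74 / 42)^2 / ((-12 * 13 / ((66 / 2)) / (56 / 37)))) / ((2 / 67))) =429156 / 27269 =15.74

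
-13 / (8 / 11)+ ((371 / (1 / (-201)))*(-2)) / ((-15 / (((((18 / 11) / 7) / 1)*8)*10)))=-16364581 / 88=-185961.15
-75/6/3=-25/6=-4.17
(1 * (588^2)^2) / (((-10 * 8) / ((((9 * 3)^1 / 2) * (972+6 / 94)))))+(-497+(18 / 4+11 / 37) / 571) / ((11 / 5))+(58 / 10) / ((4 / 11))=-856714733868494996761 / 43690636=-19608657879654.01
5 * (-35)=-175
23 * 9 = 207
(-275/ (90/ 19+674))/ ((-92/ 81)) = 423225/ 1186432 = 0.36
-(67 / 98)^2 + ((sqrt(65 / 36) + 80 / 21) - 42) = -1113811 / 28812 + sqrt(65) / 6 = -37.31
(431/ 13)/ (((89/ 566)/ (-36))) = -7590.37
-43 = -43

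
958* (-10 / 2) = -4790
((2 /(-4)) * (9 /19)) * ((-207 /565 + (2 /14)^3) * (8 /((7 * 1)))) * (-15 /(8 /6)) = -5705316 /5154947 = -1.11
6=6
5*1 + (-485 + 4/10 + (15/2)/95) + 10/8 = -181743/380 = -478.27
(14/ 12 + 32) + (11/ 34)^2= 115385/ 3468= 33.27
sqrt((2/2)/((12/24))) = sqrt(2) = 1.41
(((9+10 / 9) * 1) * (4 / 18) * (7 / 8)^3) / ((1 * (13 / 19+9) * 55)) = 593047 / 209848320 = 0.00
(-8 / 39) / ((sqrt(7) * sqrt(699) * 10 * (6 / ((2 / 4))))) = -sqrt(4893) / 2862405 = -0.00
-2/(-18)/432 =1/3888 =0.00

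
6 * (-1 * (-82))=492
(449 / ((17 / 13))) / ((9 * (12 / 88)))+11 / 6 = 258511 / 918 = 281.60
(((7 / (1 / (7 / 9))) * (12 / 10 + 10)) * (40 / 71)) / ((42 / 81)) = 4704 / 71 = 66.25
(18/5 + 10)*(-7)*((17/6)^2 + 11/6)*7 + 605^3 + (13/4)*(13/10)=79717880801/360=221438557.78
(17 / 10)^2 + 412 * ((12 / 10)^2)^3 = 77069713 / 62500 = 1233.12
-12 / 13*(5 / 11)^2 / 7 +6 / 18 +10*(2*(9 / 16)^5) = 12403366069 / 8659402752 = 1.43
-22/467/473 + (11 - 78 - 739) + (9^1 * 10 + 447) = -269.00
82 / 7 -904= -6246 / 7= -892.29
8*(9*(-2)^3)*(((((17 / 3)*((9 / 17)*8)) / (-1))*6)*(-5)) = -414720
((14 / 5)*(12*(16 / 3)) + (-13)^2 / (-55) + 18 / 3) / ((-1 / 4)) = -40068 / 55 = -728.51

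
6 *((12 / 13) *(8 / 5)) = 576 / 65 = 8.86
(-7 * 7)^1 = -49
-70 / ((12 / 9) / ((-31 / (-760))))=-651 / 304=-2.14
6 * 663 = 3978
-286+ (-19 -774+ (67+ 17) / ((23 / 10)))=-23977 / 23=-1042.48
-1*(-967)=967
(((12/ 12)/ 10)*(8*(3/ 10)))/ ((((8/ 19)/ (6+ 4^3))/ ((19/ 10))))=7581/ 100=75.81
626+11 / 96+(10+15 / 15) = 61163 / 96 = 637.11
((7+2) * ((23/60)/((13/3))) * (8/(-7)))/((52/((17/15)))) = -1173/59150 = -0.02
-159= -159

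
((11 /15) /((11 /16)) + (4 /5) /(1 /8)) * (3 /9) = 112 /45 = 2.49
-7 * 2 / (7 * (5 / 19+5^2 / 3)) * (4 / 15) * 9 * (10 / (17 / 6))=-8208 / 4165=-1.97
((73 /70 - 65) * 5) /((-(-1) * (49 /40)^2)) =-3581600 /16807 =-213.10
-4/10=-2/5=-0.40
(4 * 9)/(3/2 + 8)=72/19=3.79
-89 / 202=-0.44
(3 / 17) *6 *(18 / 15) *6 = 648 / 85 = 7.62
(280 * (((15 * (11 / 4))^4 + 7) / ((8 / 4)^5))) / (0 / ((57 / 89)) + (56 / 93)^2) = 32053298523165 / 458752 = 69870645.85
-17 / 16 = -1.06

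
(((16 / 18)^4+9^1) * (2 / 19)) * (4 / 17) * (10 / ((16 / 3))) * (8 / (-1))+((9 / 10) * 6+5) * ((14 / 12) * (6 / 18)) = 1655998 / 3532005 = 0.47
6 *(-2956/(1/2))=-35472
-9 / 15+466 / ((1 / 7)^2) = 114167 / 5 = 22833.40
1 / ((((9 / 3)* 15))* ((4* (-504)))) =-1 / 90720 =-0.00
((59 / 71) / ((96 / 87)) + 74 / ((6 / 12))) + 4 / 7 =2374857 / 15904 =149.32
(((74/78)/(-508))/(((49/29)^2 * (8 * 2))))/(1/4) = -31117/190274448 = -0.00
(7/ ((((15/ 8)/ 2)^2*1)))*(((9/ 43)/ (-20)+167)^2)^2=2977480084367918507287/ 480768890625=6193162957.15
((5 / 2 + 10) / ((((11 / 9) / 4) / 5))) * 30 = 6136.36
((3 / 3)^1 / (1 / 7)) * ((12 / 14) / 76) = 3 / 38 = 0.08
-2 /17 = -0.12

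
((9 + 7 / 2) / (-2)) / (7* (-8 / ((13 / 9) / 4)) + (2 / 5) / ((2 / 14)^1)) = 1625 / 39592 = 0.04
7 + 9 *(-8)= -65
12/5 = 2.40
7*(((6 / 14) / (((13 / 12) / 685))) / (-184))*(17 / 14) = -104805 / 8372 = -12.52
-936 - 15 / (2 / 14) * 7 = -1671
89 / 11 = 8.09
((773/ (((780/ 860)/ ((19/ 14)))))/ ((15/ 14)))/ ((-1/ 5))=-631541/ 117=-5397.79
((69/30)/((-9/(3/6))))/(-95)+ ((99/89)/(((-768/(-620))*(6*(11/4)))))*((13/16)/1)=8876141/194803200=0.05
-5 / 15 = -1 / 3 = -0.33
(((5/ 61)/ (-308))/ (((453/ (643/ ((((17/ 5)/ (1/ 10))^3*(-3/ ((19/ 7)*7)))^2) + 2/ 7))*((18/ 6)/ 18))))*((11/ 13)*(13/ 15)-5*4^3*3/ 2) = 28558923166423/ 59164986472276608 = 0.00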